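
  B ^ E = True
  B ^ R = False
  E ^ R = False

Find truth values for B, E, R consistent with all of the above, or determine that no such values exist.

Adding constraints 1, 2, 3 mod 2: every variable appears an even number of times on the left, so the left side is 0.
But the right sides sum to 1 (mod 2). 0 ≠ 1 — the system is inconsistent.

Unsatisfiable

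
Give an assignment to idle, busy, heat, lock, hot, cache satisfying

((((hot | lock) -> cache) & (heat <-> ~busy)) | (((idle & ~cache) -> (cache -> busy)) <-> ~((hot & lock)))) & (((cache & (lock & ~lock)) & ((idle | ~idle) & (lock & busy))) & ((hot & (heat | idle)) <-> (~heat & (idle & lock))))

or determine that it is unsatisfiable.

The formula is unsatisfiable.

Case lock = True: the conjunct ~lock is False.
Case lock = False: the conjunct lock is False.
Both cases fail — unsatisfiable.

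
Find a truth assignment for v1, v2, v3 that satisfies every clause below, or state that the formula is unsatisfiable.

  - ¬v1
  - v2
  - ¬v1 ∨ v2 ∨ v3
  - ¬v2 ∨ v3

Unit clause (¬v1) forces v1 = False.
Unit clause (v2) forces v2 = True.
In (¬v2 ∨ v3) only v3 is left, so v3 = True.
Check each clause:
  (¬v1): ¬v1 holds.
  (v2): v2 holds.
  (¬v1 ∨ v2 ∨ v3): ¬v1 holds.
  (¬v2 ∨ v3): v3 holds.
All clauses satisfied.

v1: False, v2: True, v3: True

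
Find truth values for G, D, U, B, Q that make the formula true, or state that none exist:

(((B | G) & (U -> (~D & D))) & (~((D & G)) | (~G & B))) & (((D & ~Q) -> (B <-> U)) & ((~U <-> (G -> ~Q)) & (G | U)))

G = True, D = False, U = False, B = False, Q = False

  ((B | G) & (U -> (~D & D))) & (~((D & G)) | (~G & B)) = True
    (B | G) & (U -> (~D & D)) = True
      B | G = True
      U -> (~D & D) = True
        ~D & D = False
          ~D = True
    ~((D & G)) | (~G & B) = True
      ~((D & G)) = True
        D & G = False
      ~G & B = False
        ~G = False
  ((D & ~Q) -> (B <-> U)) & ((~U <-> (G -> ~Q)) & (G | U)) = True
    (D & ~Q) -> (B <-> U) = True
      D & ~Q = False
        ~Q = True
      B <-> U = True
    (~U <-> (G -> ~Q)) & (G | U) = True
      ~U <-> (G -> ~Q) = True
        ~U = True
        G -> ~Q = True
          ~Q = True
      G | U = True
Both conjuncts True, so the formula holds.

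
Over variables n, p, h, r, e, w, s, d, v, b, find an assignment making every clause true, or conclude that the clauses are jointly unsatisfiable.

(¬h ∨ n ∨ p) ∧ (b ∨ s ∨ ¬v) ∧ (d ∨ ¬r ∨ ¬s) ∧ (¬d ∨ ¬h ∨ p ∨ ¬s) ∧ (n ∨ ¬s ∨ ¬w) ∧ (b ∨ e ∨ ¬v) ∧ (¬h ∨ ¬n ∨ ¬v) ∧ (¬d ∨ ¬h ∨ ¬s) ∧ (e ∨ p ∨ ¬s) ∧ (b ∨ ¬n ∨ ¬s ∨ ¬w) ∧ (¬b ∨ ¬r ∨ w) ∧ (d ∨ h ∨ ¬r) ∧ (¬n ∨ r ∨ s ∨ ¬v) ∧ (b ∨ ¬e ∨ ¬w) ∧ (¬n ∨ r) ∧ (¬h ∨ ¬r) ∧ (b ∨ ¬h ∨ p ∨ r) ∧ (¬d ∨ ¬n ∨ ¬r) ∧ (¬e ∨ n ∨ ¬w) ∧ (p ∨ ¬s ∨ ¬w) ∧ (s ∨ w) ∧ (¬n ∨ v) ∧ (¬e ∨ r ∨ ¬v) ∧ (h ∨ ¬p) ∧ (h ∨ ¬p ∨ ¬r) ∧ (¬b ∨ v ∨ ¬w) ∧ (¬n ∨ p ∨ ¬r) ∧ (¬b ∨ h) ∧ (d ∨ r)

n: False, p: False, h: False, r: True, e: True, w: False, s: True, d: True, v: True, b: False

Try n = True:
  (¬n ∨ r) forces r = True.
  (¬h ∨ ¬r) forces h = False.
  (d ∨ h ∨ ¬r) forces d = True.
  clause (¬d ∨ ¬n ∨ ¬r) is falsified — backtrack.
So n = False.
Set p = False.
  then (¬h ∨ n ∨ p) forces h = False.
  then (¬b ∨ h) forces b = False.
Set r = True.
  then (d ∨ h ∨ ¬r) forces d = True.
Set e = True.
  then (b ∨ ¬e ∨ ¬w) forces w = False.
  then (s ∨ w) forces s = True.
Set v = True.
All clauses satisfied.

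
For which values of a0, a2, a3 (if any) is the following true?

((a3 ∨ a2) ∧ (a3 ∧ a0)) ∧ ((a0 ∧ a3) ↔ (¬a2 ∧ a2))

Case a3 = True: the formula simplifies to a0 ∧ (a0 ↔ (¬a2 ∧ a2)).
  a0 = True: simplifies to ¬a2 ∧ a2.
    a2 = True: the conjunct ¬a2 is False.
    a2 = False: the conjunct a2 is False.
  a0 = False: the conjunct a0 is False.
Case a3 = False: the conjunct a3 is False.
Both cases fail — unsatisfiable.

UNSATISFIABLE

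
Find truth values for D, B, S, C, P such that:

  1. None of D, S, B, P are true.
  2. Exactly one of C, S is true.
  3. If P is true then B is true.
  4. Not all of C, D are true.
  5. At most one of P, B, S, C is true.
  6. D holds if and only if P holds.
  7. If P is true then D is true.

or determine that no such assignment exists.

D = False, B = False, S = False, C = True, P = False

  (1) {D, S, B, P}: 0 true — none ✓
  (2) {C, S}: 1 true — exactly one ✓
  (3) P=F ⇒ B: vacuous ✓
  (4) {C, D}: 1/2 true — not all ✓
  (5) {P, B, S, C}: 1 true — at most one ✓
  (6) D=F, P=F — same ✓
  (7) P=F ⇒ D: vacuous ✓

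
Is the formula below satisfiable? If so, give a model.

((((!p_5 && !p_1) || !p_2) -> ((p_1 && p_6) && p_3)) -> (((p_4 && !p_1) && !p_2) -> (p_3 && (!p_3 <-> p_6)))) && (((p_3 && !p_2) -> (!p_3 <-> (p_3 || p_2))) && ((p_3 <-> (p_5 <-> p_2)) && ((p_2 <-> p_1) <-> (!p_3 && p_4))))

p_1: False; p_2: True; p_3: False; p_4: False; p_5: False; p_6: False

  (((!p_5 && !p_1) || !p_2) -> ((p_1 && p_6) && p_3)) -> (((p_4 && !p_1) && !p_2) -> (p_3 && (!p_3 <-> p_6))) = True
    ((!p_5 && !p_1) || !p_2) -> ((p_1 && p_6) && p_3) = False
      (!p_5 && !p_1) || !p_2 = True
        !p_5 && !p_1 = True
          !p_5 = True
          !p_1 = True
        !p_2 = False
      (p_1 && p_6) && p_3 = False
        p_1 && p_6 = False
    ((p_4 && !p_1) && !p_2) -> (p_3 && (!p_3 <-> p_6)) = True
      (p_4 && !p_1) && !p_2 = False
        p_4 && !p_1 = False
          !p_1 = True
        !p_2 = False
      p_3 && (!p_3 <-> p_6) = False
        !p_3 <-> p_6 = False
          !p_3 = True
  ((p_3 && !p_2) -> (!p_3 <-> (p_3 || p_2))) && ((p_3 <-> (p_5 <-> p_2)) && ((p_2 <-> p_1) <-> (!p_3 && p_4))) = True
    (p_3 && !p_2) -> (!p_3 <-> (p_3 || p_2)) = True
      p_3 && !p_2 = False
        !p_2 = False
      !p_3 <-> (p_3 || p_2) = True
        !p_3 = True
        p_3 || p_2 = True
    (p_3 <-> (p_5 <-> p_2)) && ((p_2 <-> p_1) <-> (!p_3 && p_4)) = True
      p_3 <-> (p_5 <-> p_2) = True
        p_5 <-> p_2 = False
      (p_2 <-> p_1) <-> (!p_3 && p_4) = True
        p_2 <-> p_1 = False
        !p_3 && p_4 = False
          !p_3 = True
Both conjuncts True, so the formula holds.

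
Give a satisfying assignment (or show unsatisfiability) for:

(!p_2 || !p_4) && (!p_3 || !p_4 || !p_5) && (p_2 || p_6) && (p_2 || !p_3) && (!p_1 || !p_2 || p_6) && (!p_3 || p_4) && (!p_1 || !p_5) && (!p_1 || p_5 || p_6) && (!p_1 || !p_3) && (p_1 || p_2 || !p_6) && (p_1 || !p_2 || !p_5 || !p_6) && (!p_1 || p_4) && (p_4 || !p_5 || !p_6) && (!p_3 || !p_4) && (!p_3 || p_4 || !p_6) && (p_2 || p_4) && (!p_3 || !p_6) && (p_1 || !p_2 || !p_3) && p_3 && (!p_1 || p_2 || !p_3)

Case p_3 = True:
  (p_2 || !p_3) forces p_2 = True.
  (!p_2 || !p_4) forces p_4 = False.
  Clause (!p_3 || p_4) is falsified — contradiction.
Case p_3 = False:
  Clause (p_3) is falsified — contradiction.
Both cases fail, so the formula is unsatisfiable.

Unsatisfiable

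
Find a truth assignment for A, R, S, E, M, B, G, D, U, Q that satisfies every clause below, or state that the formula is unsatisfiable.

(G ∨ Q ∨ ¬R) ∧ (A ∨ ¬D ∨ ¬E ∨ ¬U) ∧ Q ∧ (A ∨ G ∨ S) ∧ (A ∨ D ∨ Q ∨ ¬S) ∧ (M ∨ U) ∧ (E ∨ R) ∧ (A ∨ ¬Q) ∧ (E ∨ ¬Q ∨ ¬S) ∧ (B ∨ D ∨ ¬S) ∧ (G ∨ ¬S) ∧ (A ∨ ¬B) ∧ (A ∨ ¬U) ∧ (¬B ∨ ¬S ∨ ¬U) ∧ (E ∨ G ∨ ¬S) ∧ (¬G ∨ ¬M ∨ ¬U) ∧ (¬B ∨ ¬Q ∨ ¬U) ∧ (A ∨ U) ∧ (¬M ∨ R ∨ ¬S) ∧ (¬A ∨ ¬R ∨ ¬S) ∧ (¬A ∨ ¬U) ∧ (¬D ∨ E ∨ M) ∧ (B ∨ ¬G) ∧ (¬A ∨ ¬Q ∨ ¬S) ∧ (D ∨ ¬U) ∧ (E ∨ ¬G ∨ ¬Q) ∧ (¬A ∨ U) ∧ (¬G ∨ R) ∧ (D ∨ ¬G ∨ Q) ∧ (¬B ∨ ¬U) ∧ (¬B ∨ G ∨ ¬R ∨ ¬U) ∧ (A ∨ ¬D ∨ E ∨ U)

Unsatisfiable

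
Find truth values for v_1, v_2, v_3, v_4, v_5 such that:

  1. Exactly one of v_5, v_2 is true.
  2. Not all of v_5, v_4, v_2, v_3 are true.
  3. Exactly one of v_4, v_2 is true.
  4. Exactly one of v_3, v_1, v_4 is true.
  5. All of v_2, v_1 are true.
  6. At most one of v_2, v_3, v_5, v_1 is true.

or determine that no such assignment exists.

Case v_2 = True:
  (1) with v_2=T forces v_5 = False.
  (3) with v_2=T forces v_4 = False.
  (5) forces v_1 = True.
  Constraint (6) is violated (v_2=T, v_1=T) — contradiction.
Case v_2 = False:
  Constraint (5) is violated (v_2=F) — contradiction.
Both cases fail — unsatisfiable.

UNSATISFIABLE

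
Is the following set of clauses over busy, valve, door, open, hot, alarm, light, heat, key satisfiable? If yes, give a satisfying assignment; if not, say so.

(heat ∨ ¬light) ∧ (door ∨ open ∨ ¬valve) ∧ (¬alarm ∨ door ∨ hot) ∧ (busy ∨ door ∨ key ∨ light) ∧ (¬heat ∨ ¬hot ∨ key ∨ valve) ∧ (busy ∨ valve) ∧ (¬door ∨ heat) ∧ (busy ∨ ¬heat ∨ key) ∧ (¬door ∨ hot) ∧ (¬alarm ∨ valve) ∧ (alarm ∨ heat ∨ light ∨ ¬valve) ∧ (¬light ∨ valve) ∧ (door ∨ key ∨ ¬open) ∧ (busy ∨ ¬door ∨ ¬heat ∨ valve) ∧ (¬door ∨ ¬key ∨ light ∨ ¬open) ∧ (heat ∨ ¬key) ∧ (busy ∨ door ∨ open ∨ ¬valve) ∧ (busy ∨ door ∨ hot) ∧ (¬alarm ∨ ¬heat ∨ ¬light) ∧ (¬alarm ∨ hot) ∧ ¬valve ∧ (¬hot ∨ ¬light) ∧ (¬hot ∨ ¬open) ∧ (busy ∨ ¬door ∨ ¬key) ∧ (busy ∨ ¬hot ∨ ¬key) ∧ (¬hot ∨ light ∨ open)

busy = True, valve = False, door = False, open = False, hot = False, alarm = False, light = False, heat = True, key = False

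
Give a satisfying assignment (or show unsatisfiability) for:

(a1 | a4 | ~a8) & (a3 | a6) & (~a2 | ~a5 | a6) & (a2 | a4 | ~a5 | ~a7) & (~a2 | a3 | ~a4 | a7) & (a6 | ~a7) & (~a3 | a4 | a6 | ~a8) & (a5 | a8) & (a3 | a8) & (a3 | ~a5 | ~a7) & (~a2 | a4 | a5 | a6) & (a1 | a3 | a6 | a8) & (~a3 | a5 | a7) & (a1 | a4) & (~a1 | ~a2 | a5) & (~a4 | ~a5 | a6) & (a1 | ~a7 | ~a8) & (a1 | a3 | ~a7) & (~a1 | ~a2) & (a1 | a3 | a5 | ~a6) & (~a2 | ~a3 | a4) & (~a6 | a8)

a1: True, a2: False, a3: True, a4: False, a5: True, a6: True, a7: False, a8: True

Set a1 = True.
  then (~a1 | ~a2) forces a2 = False.
Set a3 = True.
Set a4 = False.
Set a5 = True.
  then (a2 | a4 | ~a5 | ~a7) forces a7 = False.
Set a6 = True.
  then (~a6 | a8) forces a8 = True.
All clauses satisfied.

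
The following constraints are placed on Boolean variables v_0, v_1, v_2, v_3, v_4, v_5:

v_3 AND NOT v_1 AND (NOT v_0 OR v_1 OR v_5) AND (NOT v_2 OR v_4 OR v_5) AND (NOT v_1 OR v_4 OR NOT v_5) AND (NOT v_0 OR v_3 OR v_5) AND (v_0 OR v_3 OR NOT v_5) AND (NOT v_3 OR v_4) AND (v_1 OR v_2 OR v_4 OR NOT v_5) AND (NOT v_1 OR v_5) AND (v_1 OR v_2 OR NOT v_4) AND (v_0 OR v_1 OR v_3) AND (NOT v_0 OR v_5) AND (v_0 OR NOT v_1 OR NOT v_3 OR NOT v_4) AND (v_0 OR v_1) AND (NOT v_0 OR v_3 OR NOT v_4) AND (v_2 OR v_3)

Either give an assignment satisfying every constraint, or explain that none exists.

Unit clause (v_3) forces v_3 = True.
Unit clause (NOT v_1) forces v_1 = False.
In (NOT v_3 OR v_4) only v_4 is left, so v_4 = True.
In (v_1 OR v_2 OR NOT v_4) only v_2 is left, so v_2 = True.
In (v_0 OR v_1) only v_0 is left, so v_0 = True.
In (NOT v_0 OR v_1 OR v_5) only v_5 is left, so v_5 = True.
All clauses satisfied.

v_0 = True; v_1 = False; v_2 = True; v_3 = True; v_4 = True; v_5 = True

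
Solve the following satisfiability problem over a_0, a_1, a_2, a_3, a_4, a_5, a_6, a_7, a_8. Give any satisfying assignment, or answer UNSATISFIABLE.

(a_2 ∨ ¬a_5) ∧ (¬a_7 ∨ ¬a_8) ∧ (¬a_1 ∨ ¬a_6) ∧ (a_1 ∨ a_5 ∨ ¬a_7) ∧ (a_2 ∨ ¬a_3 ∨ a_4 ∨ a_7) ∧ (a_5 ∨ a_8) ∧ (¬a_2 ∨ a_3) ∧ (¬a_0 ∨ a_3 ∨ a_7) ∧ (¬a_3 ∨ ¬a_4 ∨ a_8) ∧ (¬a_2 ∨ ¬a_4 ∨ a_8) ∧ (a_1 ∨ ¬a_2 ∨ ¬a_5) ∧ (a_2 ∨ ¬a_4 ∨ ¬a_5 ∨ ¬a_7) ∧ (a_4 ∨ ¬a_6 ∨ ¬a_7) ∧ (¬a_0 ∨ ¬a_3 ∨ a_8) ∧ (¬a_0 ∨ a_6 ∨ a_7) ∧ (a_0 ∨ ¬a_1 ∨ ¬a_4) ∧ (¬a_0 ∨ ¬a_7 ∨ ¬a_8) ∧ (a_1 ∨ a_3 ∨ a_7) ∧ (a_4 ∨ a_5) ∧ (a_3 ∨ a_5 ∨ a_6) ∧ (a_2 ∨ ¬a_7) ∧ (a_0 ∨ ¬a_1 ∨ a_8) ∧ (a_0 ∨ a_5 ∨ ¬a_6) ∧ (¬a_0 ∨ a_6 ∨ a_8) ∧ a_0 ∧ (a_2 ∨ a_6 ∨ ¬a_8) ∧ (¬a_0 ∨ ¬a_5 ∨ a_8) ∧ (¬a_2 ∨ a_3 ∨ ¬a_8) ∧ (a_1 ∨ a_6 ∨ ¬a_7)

a_0: True; a_1: False; a_2: True; a_3: True; a_4: True; a_5: False; a_6: True; a_7: False; a_8: True

Unit clause (a_0) forces a_0 = True.
Try a_1 = True:
  (¬a_1 ∨ ¬a_6) forces a_6 = False.
  (¬a_0 ∨ a_6 ∨ a_7) forces a_7 = True.
  (¬a_7 ∨ ¬a_8) forces a_8 = False.
  clause (¬a_0 ∨ a_6 ∨ a_8) is falsified — backtrack.
So a_1 = False.
Set a_2 = True.
  then (¬a_2 ∨ a_3) forces a_3 = True.
  then (a_1 ∨ ¬a_2 ∨ ¬a_5) forces a_5 = False.
  then (¬a_0 ∨ ¬a_3 ∨ a_8) forces a_8 = True.
  then (¬a_0 ∨ ¬a_7 ∨ ¬a_8) forces a_7 = False.
  then (a_4 ∨ a_5) forces a_4 = True.
  then (¬a_0 ∨ a_6 ∨ a_7) forces a_6 = True.
All clauses satisfied.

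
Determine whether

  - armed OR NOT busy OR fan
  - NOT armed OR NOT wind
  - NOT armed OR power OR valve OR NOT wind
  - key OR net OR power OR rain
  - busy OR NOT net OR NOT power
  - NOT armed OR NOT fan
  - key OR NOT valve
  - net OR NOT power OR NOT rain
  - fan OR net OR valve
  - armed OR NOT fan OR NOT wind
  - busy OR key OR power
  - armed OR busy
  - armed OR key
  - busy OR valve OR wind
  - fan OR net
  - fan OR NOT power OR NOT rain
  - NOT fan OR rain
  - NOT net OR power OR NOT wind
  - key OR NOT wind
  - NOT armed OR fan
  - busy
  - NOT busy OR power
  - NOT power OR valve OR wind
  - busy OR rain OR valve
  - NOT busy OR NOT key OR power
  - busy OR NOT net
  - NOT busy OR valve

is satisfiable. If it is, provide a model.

Unit clause (busy) forces busy = True.
In (NOT busy OR power) only power is left, so power = True.
In (NOT busy OR valve) only valve is left, so valve = True.
In (key OR NOT valve) only key is left, so key = True.
Set net = True.
Try fan = False:
  (armed OR NOT busy OR fan) forces armed = True.
  clause (NOT armed OR fan) is falsified — backtrack.
So fan = True.
  then (NOT armed OR NOT fan) forces armed = False.
  then (armed OR NOT fan OR NOT wind) forces wind = False.
  then (NOT fan OR rain) forces rain = True.
All clauses satisfied.

net = True, fan = True, busy = True, key = True, valve = True, armed = False, wind = False, rain = True, power = True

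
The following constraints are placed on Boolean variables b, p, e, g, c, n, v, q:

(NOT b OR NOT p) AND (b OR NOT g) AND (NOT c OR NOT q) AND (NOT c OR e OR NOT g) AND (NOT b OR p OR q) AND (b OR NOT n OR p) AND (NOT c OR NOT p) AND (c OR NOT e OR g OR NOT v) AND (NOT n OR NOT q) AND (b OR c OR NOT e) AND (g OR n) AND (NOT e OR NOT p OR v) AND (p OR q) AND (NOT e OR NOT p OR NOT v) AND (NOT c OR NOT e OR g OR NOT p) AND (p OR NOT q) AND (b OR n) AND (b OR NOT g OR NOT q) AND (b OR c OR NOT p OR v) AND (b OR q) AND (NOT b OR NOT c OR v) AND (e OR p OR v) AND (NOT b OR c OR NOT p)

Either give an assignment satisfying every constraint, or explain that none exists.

Case b = True:
  (NOT b OR NOT p) forces p = False.
  (NOT b OR p OR q) forces q = True.
  Clause (p OR NOT q) is falsified — contradiction.
Case b = False:
  (b OR NOT g) forces g = False.
  (g OR n) forces n = True.
  (b OR NOT n OR p) forces p = True.
  (NOT c OR NOT p) forces c = False.
  (NOT n OR NOT q) forces q = False.
  Clause (b OR q) is falsified — contradiction.
Both cases fail, so the formula is unsatisfiable.

No satisfying assignment exists.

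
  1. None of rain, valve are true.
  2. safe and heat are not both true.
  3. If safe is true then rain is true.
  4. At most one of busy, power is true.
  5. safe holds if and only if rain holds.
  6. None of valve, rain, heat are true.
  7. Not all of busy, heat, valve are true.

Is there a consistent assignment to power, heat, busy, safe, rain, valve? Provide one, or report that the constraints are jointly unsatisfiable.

power: True; heat: False; busy: False; safe: False; rain: False; valve: False

  (1) {rain, valve}: 0 true — none ✓
  (2) safe=F, heat=F — not both ✓
  (3) safe=F ⇒ rain: vacuous ✓
  (4) {busy, power}: 1 true — at most one ✓
  (5) safe=F, rain=F — same ✓
  (6) {valve, rain, heat}: 0 true — none ✓
  (7) {busy, heat, valve}: 0/3 true — not all ✓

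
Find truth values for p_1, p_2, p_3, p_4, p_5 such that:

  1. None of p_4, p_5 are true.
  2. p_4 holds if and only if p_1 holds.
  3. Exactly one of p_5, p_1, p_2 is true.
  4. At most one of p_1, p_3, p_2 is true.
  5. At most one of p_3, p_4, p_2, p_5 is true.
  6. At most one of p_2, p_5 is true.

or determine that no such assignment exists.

p_1 = False, p_2 = True, p_3 = False, p_4 = False, p_5 = False

  (1) {p_4, p_5}: 0 true — none ✓
  (2) p_4=F, p_1=F — same ✓
  (3) {p_5, p_1, p_2}: 1 true — exactly one ✓
  (4) {p_1, p_3, p_2}: 1 true — at most one ✓
  (5) {p_3, p_4, p_2, p_5}: 1 true — at most one ✓
  (6) {p_2, p_5}: 1 true — at most one ✓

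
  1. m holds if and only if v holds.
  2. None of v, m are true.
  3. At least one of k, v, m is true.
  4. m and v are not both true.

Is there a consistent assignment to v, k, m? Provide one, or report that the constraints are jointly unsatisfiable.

v=F, k=T, m=F

  (1) m=F, v=F — same ✓
  (2) {v, m}: 0 true — none ✓
  (3) {k, v, m}: 1 true — at least one ✓
  (4) m=F, v=F — not both ✓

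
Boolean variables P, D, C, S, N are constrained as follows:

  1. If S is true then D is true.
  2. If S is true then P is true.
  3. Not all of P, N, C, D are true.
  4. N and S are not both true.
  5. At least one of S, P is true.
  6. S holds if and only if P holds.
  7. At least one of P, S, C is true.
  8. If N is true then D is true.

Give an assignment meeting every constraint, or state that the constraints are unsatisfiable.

P=T, D=T, C=F, S=T, N=F

  (1) S=T ⇒ D: T ✓
  (2) S=T ⇒ P: T ✓
  (3) {P, N, C, D}: 2/4 true — not all ✓
  (4) N=F, S=T — not both ✓
  (5) {S, P}: 2 true — at least one ✓
  (6) S=T, P=T — same ✓
  (7) {P, S, C}: 2 true — at least one ✓
  (8) N=F ⇒ D: vacuous ✓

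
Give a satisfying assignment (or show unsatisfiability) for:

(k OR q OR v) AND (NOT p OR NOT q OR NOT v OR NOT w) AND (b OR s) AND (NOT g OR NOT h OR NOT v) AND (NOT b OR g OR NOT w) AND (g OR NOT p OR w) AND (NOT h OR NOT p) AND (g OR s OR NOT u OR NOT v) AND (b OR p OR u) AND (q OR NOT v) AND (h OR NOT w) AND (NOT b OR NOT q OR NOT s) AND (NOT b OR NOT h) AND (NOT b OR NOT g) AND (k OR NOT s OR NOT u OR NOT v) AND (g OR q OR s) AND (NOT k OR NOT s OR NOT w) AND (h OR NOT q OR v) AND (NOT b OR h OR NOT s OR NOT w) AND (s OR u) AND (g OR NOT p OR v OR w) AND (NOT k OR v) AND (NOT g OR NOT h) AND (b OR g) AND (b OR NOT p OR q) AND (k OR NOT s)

Set g = True.
  then (NOT b OR NOT g) forces b = False.
  then (NOT g OR NOT h) forces h = False.
  then (b OR s) forces s = True.
  then (h OR NOT w) forces w = False.
  then (k OR NOT s) forces k = True.
  then (NOT k OR v) forces v = True.
  then (q OR NOT v) forces q = True.
Set p = True.
Set u = True.
All clauses satisfied.

g = True, p = True, k = True, v = True, w = False, u = True, h = False, s = True, b = False, q = True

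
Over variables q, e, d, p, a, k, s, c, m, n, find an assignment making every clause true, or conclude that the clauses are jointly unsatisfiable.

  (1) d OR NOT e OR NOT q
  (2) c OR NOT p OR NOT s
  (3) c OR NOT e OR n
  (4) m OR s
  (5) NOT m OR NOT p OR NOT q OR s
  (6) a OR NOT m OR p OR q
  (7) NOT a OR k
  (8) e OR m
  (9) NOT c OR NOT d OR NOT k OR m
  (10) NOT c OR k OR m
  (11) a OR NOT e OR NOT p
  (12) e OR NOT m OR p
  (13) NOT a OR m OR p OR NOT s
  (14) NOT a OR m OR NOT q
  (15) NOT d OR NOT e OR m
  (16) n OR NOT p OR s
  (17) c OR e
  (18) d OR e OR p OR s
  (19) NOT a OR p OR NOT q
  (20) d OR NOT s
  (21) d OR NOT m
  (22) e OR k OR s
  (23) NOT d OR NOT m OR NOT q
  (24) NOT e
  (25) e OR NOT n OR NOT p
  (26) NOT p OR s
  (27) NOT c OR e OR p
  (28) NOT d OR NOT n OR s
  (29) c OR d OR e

Unit clause (NOT e) forces e = False.
In (e OR m) only m is left, so m = True.
In (e OR NOT m OR p) only p is left, so p = True.
In (c OR e) only c is left, so c = True.
In (d OR NOT m) only d is left, so d = True.
In (NOT d OR NOT m OR NOT q) only NOT q is left, so q = False.
In (e OR NOT n OR NOT p) only NOT n is left, so n = False.
In (NOT p OR s) only s is left, so s = True.
Set a = False.
Set k = False.
All clauses satisfied.

q = False, e = False, d = True, p = True, a = False, k = False, s = True, c = True, m = True, n = False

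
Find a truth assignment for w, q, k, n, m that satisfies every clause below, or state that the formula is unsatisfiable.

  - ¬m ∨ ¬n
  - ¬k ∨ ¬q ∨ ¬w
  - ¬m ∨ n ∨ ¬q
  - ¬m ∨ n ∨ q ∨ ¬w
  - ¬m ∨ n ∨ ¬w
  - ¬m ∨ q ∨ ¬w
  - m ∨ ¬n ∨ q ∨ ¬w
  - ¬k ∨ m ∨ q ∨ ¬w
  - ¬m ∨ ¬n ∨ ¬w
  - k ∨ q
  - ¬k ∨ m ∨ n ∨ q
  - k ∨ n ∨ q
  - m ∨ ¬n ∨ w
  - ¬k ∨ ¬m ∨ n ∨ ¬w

w = True; q = True; k = False; n = True; m = False

Set w = True.
Try q = False:
  (¬m ∨ q ∨ ¬w) forces m = False.
  (m ∨ ¬n ∨ q ∨ ¬w) forces n = False.
  (¬k ∨ m ∨ q ∨ ¬w) forces k = False.
  clause (k ∨ q) is falsified — backtrack.
So q = True.
  then (¬k ∨ ¬q ∨ ¬w) forces k = False.
Set n = True.
  then (¬m ∨ ¬n) forces m = False.
All clauses satisfied.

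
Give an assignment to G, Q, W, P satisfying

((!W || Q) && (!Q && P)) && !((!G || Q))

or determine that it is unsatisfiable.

G=T, Q=F, W=F, P=T

  (!W || Q) && (!Q && P) = True
    !W || Q = True
      !W = True
    !Q && P = True
      !Q = True
  !((!G || Q)) = True
    !G || Q = False
      !G = False
Both conjuncts True, so the formula holds.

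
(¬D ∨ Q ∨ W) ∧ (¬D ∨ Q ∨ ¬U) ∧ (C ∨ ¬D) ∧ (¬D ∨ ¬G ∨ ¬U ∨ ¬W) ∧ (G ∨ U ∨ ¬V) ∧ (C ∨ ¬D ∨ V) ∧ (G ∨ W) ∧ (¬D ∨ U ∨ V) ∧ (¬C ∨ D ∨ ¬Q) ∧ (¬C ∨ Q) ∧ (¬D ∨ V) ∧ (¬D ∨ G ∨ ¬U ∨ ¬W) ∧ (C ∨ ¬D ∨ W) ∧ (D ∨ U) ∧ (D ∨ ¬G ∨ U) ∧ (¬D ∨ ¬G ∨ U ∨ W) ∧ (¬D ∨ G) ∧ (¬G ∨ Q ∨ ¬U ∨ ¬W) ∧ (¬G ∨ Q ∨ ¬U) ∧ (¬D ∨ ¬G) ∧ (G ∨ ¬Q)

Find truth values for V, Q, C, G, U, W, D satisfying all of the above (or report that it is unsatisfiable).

V = True, Q = True, C = False, G = True, U = True, W = True, D = False

Set V = True.
Set Q = True.
  then (G ∨ ¬Q) forces G = True.
  then (¬D ∨ ¬G) forces D = False.
  then (¬C ∨ D ∨ ¬Q) forces C = False.
  then (D ∨ U) forces U = True.
Set W = True.
All clauses satisfied.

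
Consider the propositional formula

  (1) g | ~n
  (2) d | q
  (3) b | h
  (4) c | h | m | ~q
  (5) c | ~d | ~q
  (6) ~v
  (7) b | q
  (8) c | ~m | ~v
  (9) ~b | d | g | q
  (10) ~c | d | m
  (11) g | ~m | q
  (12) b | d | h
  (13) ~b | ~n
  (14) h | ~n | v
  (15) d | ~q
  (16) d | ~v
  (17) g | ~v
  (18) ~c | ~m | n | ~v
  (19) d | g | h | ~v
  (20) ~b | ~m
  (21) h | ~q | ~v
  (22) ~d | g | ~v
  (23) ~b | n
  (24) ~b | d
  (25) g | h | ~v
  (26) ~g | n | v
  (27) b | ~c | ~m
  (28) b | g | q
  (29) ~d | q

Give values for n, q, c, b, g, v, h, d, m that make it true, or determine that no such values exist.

Unit clause (~v) forces v = False.
Set n = True.
  then (g | ~n) forces g = True.
  then (~b | ~n) forces b = False.
  then (h | ~n | v) forces h = True.
  then (b | q) forces q = True.
  then (d | ~q) forces d = True.
  then (c | ~d | ~q) forces c = True.
  then (b | ~c | ~m) forces m = False.
All clauses satisfied.

n=T, q=T, c=T, b=F, g=T, v=F, h=T, d=T, m=F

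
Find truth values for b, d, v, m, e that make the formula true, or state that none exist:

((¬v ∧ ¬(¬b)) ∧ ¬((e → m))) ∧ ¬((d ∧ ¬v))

b = True, d = False, v = False, m = False, e = True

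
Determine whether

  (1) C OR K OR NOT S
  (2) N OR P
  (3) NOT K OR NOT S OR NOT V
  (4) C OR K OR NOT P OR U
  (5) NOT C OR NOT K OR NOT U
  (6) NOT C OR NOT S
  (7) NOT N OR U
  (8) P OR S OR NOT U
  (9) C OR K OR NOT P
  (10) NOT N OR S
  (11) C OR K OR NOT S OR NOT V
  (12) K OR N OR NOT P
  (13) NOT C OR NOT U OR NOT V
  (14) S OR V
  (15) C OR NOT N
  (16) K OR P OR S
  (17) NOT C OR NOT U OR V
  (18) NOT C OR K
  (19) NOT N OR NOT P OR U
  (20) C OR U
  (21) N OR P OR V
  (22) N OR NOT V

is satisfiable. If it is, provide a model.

Try N = True:
  (NOT N OR U) forces U = True.
  (NOT N OR S) forces S = True.
  (NOT C OR NOT S) forces C = False.
  clause (C OR NOT N) is falsified — backtrack.
So N = False.
  then (N OR P) forces P = True.
  then (K OR N OR NOT P) forces K = True.
  then (N OR NOT V) forces V = False.
  then (S OR V) forces S = True.
  then (NOT C OR NOT S) forces C = False.
  then (C OR U) forces U = True.
All clauses satisfied.

N=F, C=F, U=T, V=F, S=T, K=T, P=T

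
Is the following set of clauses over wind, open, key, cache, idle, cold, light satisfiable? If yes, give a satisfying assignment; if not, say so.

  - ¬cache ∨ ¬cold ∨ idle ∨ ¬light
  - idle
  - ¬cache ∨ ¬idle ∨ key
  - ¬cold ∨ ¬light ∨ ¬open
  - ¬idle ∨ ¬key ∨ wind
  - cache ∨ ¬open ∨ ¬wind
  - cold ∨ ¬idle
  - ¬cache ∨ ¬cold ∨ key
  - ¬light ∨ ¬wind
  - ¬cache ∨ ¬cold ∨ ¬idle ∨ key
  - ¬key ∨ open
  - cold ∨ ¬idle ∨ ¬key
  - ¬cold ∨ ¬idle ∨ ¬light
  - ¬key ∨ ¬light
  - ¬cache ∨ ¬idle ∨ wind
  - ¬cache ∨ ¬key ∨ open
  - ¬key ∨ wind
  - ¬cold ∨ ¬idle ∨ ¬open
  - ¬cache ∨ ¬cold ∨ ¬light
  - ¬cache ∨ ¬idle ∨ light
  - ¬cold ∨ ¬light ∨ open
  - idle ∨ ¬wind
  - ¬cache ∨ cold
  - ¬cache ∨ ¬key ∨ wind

Unit clause (idle) forces idle = True.
In (cold ∨ ¬idle) only cold is left, so cold = True.
In (¬cold ∨ ¬idle ∨ ¬light) only ¬light is left, so light = False.
In (¬cold ∨ ¬idle ∨ ¬open) only ¬open is left, so open = False.
In (¬cache ∨ ¬idle ∨ light) only ¬cache is left, so cache = False.
In (¬key ∨ open) only ¬key is left, so key = False.
Set wind = False.
All clauses satisfied.

wind = False, open = False, key = False, cache = False, idle = True, cold = True, light = False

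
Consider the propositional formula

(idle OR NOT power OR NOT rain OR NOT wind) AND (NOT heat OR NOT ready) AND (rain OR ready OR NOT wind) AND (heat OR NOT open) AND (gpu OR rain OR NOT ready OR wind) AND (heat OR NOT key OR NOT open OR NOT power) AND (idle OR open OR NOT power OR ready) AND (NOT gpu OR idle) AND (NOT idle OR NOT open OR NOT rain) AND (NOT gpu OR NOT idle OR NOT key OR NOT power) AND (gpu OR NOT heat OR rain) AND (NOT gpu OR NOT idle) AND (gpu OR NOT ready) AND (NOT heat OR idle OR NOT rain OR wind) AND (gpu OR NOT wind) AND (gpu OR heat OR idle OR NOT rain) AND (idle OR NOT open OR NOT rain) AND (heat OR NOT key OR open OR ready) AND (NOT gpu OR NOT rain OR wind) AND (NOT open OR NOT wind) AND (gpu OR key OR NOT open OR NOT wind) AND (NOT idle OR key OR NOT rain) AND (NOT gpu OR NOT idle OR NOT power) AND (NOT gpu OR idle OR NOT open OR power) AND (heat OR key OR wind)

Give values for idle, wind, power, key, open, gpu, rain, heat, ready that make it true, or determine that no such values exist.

idle=T, wind=F, power=T, key=T, open=F, gpu=F, rain=T, heat=T, ready=F

Set idle = True.
  then (NOT gpu OR NOT idle) forces gpu = False.
  then (gpu OR NOT ready) forces ready = False.
  then (gpu OR NOT wind) forces wind = False.
Set power = True.
Try key = False:
  (NOT idle OR key OR NOT rain) forces rain = False.
  (gpu OR NOT heat OR rain) forces heat = False.
  clause (heat OR key OR wind) is falsified — backtrack.
So key = True.
Try open = True:
  (heat OR NOT open) forces heat = True.
  (NOT idle OR NOT open OR NOT rain) forces rain = False.
  clause (gpu OR NOT heat OR rain) is falsified — backtrack.
So open = False.
  then (heat OR NOT key OR open OR ready) forces heat = True.
  then (gpu OR NOT heat OR rain) forces rain = True.
All clauses satisfied.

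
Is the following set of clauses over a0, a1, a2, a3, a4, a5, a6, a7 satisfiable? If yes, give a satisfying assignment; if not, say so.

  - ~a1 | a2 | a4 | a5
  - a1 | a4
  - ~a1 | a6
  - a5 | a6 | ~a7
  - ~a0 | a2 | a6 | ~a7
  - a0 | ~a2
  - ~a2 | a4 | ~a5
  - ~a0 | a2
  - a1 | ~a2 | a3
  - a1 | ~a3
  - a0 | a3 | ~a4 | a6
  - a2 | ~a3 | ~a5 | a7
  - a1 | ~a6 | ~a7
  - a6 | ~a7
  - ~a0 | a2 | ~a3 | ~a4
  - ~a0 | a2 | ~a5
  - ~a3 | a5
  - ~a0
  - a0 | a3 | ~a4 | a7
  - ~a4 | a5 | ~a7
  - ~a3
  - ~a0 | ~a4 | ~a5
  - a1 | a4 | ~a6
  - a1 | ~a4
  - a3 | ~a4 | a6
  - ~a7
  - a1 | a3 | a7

a0: False; a1: True; a2: False; a3: False; a4: False; a5: True; a6: True; a7: False

Unit clause (~a0) forces a0 = False.
Unit clause (~a3) forces a3 = False.
Unit clause (~a7) forces a7 = False.
In (a1 | a3 | a7) only a1 is left, so a1 = True.
In (~a1 | a6) only a6 is left, so a6 = True.
In (a0 | ~a2) only ~a2 is left, so a2 = False.
In (a0 | a3 | ~a4 | a7) only ~a4 is left, so a4 = False.
In (~a1 | a2 | a4 | a5) only a5 is left, so a5 = True.
All clauses satisfied.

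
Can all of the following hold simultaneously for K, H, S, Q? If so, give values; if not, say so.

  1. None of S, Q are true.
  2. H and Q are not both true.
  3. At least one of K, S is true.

K=T, H=T, S=F, Q=F

  (1) {S, Q}: 0 true — none ✓
  (2) H=T, Q=F — not both ✓
  (3) {K, S}: 1 true — at least one ✓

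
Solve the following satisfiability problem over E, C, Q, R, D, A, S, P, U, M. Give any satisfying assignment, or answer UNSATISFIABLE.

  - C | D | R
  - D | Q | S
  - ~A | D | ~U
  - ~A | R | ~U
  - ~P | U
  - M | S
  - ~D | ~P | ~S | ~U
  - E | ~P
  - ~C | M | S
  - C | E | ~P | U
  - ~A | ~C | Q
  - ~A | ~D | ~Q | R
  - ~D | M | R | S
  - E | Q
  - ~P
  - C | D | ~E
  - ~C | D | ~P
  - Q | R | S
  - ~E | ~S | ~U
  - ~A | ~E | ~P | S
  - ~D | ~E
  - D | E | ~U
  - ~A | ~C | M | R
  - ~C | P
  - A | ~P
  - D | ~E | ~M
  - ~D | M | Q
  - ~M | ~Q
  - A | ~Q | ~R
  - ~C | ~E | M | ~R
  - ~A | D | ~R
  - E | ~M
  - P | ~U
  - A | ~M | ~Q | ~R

E = False, C = False, Q = True, R = True, D = True, A = True, S = True, P = False, U = False, M = False

Unit clause (~P) forces P = False.
In (~C | P) only ~C is left, so C = False.
In (P | ~U) only ~U is left, so U = False.
Try E = True:
  (C | D | ~E) forces D = True.
  clause (~D | ~E) is falsified — backtrack.
So E = False.
  then (E | Q) forces Q = True.
  then (~M | ~Q) forces M = False.
  then (M | S) forces S = True.
Set R = True.
  then (A | ~Q | ~R) forces A = True.
  then (~A | D | ~R) forces D = True.
All clauses satisfied.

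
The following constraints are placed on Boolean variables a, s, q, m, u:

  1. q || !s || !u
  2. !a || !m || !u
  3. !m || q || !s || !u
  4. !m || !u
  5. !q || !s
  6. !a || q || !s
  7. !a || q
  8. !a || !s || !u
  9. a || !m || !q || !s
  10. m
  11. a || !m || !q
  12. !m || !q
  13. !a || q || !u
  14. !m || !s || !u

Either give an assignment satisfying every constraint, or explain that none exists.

a = False; s = False; q = False; m = True; u = False

Unit clause (m) forces m = True.
In (!m || !q) only !q is left, so q = False.
In (!m || !u) only !u is left, so u = False.
In (!a || q) only !a is left, so a = False.
Set s = False.
All clauses satisfied.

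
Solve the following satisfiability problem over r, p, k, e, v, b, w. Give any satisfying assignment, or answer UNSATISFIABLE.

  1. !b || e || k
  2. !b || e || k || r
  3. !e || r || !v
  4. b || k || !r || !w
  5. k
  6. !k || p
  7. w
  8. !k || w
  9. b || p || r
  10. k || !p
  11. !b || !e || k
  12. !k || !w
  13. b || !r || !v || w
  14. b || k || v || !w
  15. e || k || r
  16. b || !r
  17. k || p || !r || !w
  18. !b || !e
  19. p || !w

Case w = True:
  (k) forces k = True.
  Clause (!k || !w) is falsified — contradiction.
Case w = False:
  Clause (w) is falsified — contradiction.
Both cases fail, so the formula is unsatisfiable.

Unsatisfiable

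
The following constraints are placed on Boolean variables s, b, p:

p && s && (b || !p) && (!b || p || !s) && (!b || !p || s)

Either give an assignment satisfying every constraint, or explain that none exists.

s = True; b = True; p = True

Unit clause (p) forces p = True.
Unit clause (s) forces s = True.
In (b || !p) only b is left, so b = True.
Check each clause:
  (p): p holds.
  (s): s holds.
  (b || !p): b holds.
  (!b || p || !s): p holds.
  (!b || !p || s): s holds.
All clauses satisfied.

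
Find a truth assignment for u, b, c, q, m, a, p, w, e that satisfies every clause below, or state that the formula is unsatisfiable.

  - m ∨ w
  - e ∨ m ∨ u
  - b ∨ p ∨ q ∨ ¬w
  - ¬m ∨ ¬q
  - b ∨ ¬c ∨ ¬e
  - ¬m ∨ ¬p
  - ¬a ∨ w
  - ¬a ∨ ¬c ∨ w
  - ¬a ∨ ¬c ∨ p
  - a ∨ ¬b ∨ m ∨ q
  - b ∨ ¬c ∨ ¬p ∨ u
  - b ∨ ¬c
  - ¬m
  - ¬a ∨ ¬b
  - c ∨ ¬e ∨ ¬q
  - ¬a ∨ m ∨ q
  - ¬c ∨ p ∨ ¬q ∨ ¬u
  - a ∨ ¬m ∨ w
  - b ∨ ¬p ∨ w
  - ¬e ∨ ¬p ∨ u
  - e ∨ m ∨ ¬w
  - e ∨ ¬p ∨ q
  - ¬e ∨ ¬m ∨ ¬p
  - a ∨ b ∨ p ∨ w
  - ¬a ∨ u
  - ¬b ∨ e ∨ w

u = True, b = False, c = False, q = False, m = False, a = False, p = True, w = True, e = True

Unit clause (¬m) forces m = False.
In (m ∨ w) only w is left, so w = True.
In (e ∨ m ∨ ¬w) only e is left, so e = True.
Set u = True.
Set b = False.
  then (b ∨ ¬c ∨ ¬e) forces c = False.
  then (c ∨ ¬e ∨ ¬q) forces q = False.
  then (¬a ∨ m ∨ q) forces a = False.
  then (b ∨ p ∨ q ∨ ¬w) forces p = True.
All clauses satisfied.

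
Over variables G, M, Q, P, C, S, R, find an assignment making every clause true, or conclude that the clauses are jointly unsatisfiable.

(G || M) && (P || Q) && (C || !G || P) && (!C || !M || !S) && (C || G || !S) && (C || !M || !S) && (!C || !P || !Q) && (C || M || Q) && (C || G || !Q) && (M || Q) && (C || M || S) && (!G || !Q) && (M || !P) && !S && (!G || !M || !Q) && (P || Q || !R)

G = True, M = True, Q = False, P = True, C = True, S = False, R = True

Unit clause (!S) forces S = False.
Set G = True.
  then (!G || !Q) forces Q = False.
  then (P || Q) forces P = True.
  then (M || Q) forces M = True.
Set C = True.
Set R = True.
All clauses satisfied.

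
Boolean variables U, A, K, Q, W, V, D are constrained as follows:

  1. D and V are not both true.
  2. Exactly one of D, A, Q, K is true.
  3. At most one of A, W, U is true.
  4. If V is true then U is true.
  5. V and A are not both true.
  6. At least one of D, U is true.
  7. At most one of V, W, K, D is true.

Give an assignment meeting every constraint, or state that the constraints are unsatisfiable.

U=T, A=F, K=F, Q=T, W=F, V=F, D=F

  (1) D=F, V=F — not both ✓
  (2) {D, A, Q, K}: 1 true — exactly one ✓
  (3) {A, W, U}: 1 true — at most one ✓
  (4) V=F ⇒ U: vacuous ✓
  (5) V=F, A=F — not both ✓
  (6) {D, U}: 1 true — at least one ✓
  (7) {V, W, K, D}: 0 true — at most one ✓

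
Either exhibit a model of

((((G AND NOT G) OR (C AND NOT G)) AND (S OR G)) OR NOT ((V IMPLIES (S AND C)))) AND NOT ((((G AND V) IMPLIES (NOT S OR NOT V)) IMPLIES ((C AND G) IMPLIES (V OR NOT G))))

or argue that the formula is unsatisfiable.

Case G = True: the formula simplifies to NOT ((V IMPLIES (S AND C))) AND NOT (((V IMPLIES (NOT S OR NOT V)) IMPLIES (C IMPLIES V))).
  V = True: the conjunct NOT (((V IMPLIES (NOT S OR NOT V)) IMPLIES (C IMPLIES V))) becomes NOT ((NOT S IMPLIES True)) = False.
  V = False: the conjunct NOT ((V IMPLIES (S AND C))) becomes NOT ((False IMPLIES (S AND C))) = False.
Case G = False: the conjunct NOT ((((G AND V) IMPLIES (NOT S OR NOT V)) IMPLIES ((C AND G) IMPLIES (V OR NOT G)))) becomes NOT ((True IMPLIES True)) = False.
Both cases fail — unsatisfiable.

The formula is unsatisfiable.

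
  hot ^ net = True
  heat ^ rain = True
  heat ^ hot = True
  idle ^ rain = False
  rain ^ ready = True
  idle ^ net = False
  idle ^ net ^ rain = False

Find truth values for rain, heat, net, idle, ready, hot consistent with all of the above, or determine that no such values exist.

No satisfying assignment exists.

Adding constraints 1, 2, 3, 4, 6 mod 2: every variable appears an even number of times on the left, so the left side is 0.
But the right sides sum to 1 (mod 2). 0 ≠ 1 — the system is inconsistent.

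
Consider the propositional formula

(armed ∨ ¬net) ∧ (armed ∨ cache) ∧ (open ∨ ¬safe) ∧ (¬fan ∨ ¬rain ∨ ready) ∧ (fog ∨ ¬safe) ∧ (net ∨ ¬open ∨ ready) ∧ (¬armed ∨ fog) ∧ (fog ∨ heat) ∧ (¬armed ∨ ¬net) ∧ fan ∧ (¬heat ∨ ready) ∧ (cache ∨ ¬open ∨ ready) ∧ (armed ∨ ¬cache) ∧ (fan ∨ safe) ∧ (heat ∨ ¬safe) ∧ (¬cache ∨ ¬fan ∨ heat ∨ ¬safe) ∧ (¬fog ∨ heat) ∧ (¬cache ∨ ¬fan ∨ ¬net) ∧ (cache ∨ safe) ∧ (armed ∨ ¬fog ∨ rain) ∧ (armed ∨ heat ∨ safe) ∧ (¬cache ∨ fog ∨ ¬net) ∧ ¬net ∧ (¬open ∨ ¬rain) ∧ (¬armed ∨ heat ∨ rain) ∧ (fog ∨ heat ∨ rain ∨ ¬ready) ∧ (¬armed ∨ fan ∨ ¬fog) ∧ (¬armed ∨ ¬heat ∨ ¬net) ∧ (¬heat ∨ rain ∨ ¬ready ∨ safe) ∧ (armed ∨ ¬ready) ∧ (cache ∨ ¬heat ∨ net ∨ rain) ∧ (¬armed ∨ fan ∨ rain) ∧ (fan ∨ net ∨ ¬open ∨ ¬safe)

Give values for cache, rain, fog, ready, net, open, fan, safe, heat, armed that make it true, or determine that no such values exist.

Unit clause (fan) forces fan = True.
Unit clause (¬net) forces net = False.
Set cache = True.
  then (armed ∨ ¬cache) forces armed = True.
  then (¬armed ∨ fog) forces fog = True.
  then (¬fog ∨ heat) forces heat = True.
  then (¬heat ∨ ready) forces ready = True.
Set rain = True.
  then (¬open ∨ ¬rain) forces open = False.
  then (open ∨ ¬safe) forces safe = False.
All clauses satisfied.

cache = True, rain = True, fog = True, ready = True, net = False, open = False, fan = True, safe = False, heat = True, armed = True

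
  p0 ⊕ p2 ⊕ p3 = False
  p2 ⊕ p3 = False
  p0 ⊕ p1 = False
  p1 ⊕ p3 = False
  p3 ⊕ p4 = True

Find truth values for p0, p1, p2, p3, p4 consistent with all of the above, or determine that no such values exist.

p0: False, p1: False, p2: False, p3: False, p4: True

p0 ⊕ p2 ⊕ p3 = F ⊕ F ⊕ F = False ✓
p2 ⊕ p3 = F ⊕ F = False ✓
p0 ⊕ p1 = F ⊕ F = False ✓
p1 ⊕ p3 = F ⊕ F = False ✓
p3 ⊕ p4 = F ⊕ T = True ✓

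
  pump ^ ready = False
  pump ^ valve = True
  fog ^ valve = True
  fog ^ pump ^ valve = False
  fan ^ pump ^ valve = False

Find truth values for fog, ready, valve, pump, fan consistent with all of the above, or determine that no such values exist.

fog = True; ready = True; valve = False; pump = True; fan = True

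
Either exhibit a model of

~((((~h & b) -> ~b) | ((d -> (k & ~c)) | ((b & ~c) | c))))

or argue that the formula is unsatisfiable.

Case c = True: the formula becomes ~((((~h & b) -> ~b) | True)) = False.
Case c = False: the formula simplifies to ~((((~h & b) -> ~b) | ((d -> k) | b))).
  b = True: this becomes ~((h | True)) = False.
  b = False: this becomes ~((True | (d -> k))) = False.
Both cases fail — unsatisfiable.

UNSATISFIABLE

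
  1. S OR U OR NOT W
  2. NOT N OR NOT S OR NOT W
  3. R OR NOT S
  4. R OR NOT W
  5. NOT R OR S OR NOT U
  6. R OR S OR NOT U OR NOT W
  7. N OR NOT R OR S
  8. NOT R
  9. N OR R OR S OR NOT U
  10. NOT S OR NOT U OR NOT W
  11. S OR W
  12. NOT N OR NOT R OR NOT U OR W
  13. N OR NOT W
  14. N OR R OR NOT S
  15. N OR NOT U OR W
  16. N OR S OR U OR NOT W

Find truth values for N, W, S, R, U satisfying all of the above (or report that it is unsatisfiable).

Case R = True:
  Clause (NOT R) is falsified — contradiction.
Case R = False:
  (R OR NOT S) forces S = False.
  (R OR NOT W) forces W = False.
  Clause (S OR W) is falsified — contradiction.
Both cases fail, so the formula is unsatisfiable.

UNSATISFIABLE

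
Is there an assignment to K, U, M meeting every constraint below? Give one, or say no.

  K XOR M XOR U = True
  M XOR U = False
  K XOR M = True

K=T, U=F, M=F

K XOR M XOR U = T XOR F XOR F = True ✓
M XOR U = F XOR F = False ✓
K XOR M = T XOR F = True ✓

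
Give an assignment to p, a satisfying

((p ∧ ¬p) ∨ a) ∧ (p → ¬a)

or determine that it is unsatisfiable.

p: False, a: True

  (p ∧ ¬p) ∨ a = True
    p ∧ ¬p = False
      ¬p = True
  p → ¬a = True
    ¬a = False
Both conjuncts True, so the formula holds.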